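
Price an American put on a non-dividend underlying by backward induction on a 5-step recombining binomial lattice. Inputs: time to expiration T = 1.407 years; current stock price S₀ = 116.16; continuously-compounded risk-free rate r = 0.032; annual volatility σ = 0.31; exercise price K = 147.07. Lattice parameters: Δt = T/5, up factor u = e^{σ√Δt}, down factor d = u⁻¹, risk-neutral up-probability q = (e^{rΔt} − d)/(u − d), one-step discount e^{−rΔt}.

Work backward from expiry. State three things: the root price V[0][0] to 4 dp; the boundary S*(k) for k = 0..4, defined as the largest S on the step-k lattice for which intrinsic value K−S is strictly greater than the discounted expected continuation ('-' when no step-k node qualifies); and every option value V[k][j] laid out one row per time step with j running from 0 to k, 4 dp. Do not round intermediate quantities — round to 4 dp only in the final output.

price = 35.3657
boundary = - 98.5459 83.6027 98.5459 116.1600
tree:
35.3657
48.5241 22.1270
63.4673 33.4845 10.5441
76.1445 48.5241 18.2240 2.6294
86.8994 63.4673 30.9100 5.1655 0.0000
96.0235 76.1445 48.5241 10.1475 0.0000 0.0000

Δt=0.28140, u=1.17874, d=0.84836, q=0.48636, disc=e^(-rΔt)=0.99104
k=5 terminal: V=max(K-S,0) → 96.0235 76.1445 48.5241 10.1475 0.0000 0.0000
k=4: j=0 S=60.1706 intr=86.8994 cont=85.5810 V=86.8994[EX]; j=1 S=83.6027 intr=63.4673 cont=62.1489 V=63.4673[EX]; j=2 S=116.1600 intr=30.9100 cont=29.5916 V=30.9100[EX]; j=3 S=161.3960 intr=0.0000 cont=5.1655 V=5.1655[hold]; j=4 S=224.2481 intr=0.0000 cont=0.0000 V=0.0000[hold]  S*(4)=116.1600
k=3: j=0 S=70.9255 intr=76.1445 cont=74.8261 V=76.1445[EX]; j=1 S=98.5459 intr=48.5241 cont=47.2057 V=48.5241[EX]; j=2 S=136.9225 intr=10.1475 cont=18.2240 V=18.2240[hold]; j=3 S=190.2439 intr=0.0000 cont=2.6294 V=2.6294[hold]  S*(3)=98.5459
k=2: j=0 S=83.6027 intr=63.4673 cont=62.1489 V=63.4673[EX]; j=1 S=116.1600 intr=30.9100 cont=33.4845 V=33.4845[hold]; j=2 S=161.3960 intr=0.0000 cont=10.5441 V=10.5441[hold]  S*(2)=83.6027
k=1: j=0 S=98.5459 intr=48.5241 cont=48.4466 V=48.5241[EX]; j=1 S=136.9225 intr=10.1475 cont=22.1270 V=22.1270[hold]  S*(1)=98.5459
k=0: j=0 S=116.1600 intr=30.9100 cont=35.3657 V=35.3657[hold]  S*(0)=-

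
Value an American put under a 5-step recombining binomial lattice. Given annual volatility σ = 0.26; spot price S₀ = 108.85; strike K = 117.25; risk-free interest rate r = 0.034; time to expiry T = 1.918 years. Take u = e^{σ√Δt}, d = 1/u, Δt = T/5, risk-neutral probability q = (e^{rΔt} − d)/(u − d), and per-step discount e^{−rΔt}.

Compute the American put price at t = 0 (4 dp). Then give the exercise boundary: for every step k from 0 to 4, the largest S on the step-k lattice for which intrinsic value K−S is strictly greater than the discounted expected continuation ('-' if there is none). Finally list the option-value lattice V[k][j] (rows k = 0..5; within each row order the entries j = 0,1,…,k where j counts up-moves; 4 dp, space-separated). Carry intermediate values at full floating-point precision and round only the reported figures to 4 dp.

Δt=0.38360  u=1.17472  d=0.85126  q=0.50041  discount=0.98704
step 5 (expiry): payoffs max(K−S,0) = 68.5923 50.1037 24.5898 0.0000 0.0000 0.0000
step 4: (k=4,j=0): S=57.1593, (K−S)⁺=60.0907, hold=58.5714 ⇒ V=60.0907 exercise | (k=4,j=1): S=78.8783, (K−S)⁺=38.3717, hold=36.8524 ⇒ V=38.3717 exercise | (k=4,j=2): S=108.8500, (K−S)⁺=8.4000, hold=12.1255 ⇒ V=12.1255 continue | (k=4,j=3): S=150.2101, (K−S)⁺=0.0000, hold=0.0000 ⇒ V=0.0000 continue | (k=4,j=4): S=207.2860, (K−S)⁺=0.0000, hold=0.0000 ⇒ V=0.0000 continue  boundary S*=78.8783
step 3: (k=3,j=0): S=67.1463, (K−S)⁺=50.1037, hold=48.5844 ⇒ V=50.1037 exercise | (k=3,j=1): S=92.6602, (K−S)⁺=24.5898, hold=24.9107 ⇒ V=24.9107 continue | (k=3,j=2): S=127.8686, (K−S)⁺=0.0000, hold=5.9792 ⇒ V=5.9792 continue | (k=3,j=3): S=176.4552, (K−S)⁺=0.0000, hold=0.0000 ⇒ V=0.0000 continue  boundary S*=67.1463
step 2: (k=2,j=0): S=78.8783, (K−S)⁺=38.3717, hold=37.0109 ⇒ V=38.3717 exercise | (k=2,j=1): S=108.8500, (K−S)⁺=8.4000, hold=15.2371 ⇒ V=15.2371 continue | (k=2,j=2): S=150.2101, (K−S)⁺=0.0000, hold=2.9484 ⇒ V=2.9484 continue  boundary S*=78.8783
step 1: (k=1,j=0): S=92.6602, (K−S)⁺=24.5898, hold=26.4476 ⇒ V=26.4476 continue | (k=1,j=1): S=127.8686, (K−S)⁺=0.0000, hold=8.9699 ⇒ V=8.9699 continue  boundary S*=-
step 0: (k=0,j=0): S=108.8500, (K−S)⁺=8.4000, hold=17.4721 ⇒ V=17.4721 continue  boundary S*=-

price = 17.4721
boundary = - - 78.8783 67.1463 78.8783
tree:
17.4721
26.4476 8.9699
38.3717 15.2371 2.9484
50.1037 24.9107 5.9792 0.0000
60.0907 38.3717 12.1255 0.0000 0.0000
68.5923 50.1037 24.5898 0.0000 0.0000 0.0000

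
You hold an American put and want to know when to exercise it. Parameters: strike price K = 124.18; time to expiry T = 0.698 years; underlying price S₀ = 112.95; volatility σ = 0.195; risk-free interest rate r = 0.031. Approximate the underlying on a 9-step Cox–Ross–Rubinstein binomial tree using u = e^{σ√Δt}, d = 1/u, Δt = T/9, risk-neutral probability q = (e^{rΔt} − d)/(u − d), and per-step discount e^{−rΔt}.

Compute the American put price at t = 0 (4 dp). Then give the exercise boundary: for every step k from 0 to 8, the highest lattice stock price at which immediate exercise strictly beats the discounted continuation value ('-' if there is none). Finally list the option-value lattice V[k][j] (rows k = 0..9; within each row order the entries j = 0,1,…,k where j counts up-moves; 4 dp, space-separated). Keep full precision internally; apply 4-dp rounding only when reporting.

Δt=0.07756  u=1.05581  d=0.94714  q=0.50858  discount=0.99760
step 9 (expiry): payoffs max(K−S,0) = 54.8971 46.9484 38.0877 28.2106 17.2002 4.9266 0.0000 0.0000 0.0000 0.0000
step 8: (k=8,j=0): S=73.1494, (K−S)⁺=51.0306, hold=50.7324 ⇒ V=51.0306 exercise | (k=8,j=1): S=81.5417, (K−S)⁺=42.6383, hold=42.3401 ⇒ V=42.6383 exercise | (k=8,j=2): S=90.8968, (K−S)⁺=33.2832, hold=32.9850 ⇒ V=33.2832 exercise | (k=8,j=3): S=101.3252, (K−S)⁺=22.8548, hold=22.5566 ⇒ V=22.8548 exercise | (k=8,j=4): S=112.9500, (K−S)⁺=11.2300, hold=10.9318 ⇒ V=11.2300 exercise | (k=8,j=5): S=125.9085, (K−S)⁺=0.0000, hold=2.4152 ⇒ V=2.4152 continue | (k=8,j=6): S=140.3537, (K−S)⁺=0.0000, hold=0.0000 ⇒ V=0.0000 continue | (k=8,j=7): S=156.4562, (K−S)⁺=0.0000, hold=0.0000 ⇒ V=0.0000 continue | (k=8,j=8): S=174.4061, (K−S)⁺=0.0000, hold=0.0000 ⇒ V=0.0000 continue  boundary S*=112.9500
step 7: (k=7,j=0): S=77.2316, (K−S)⁺=46.9484, hold=46.6502 ⇒ V=46.9484 exercise | (k=7,j=1): S=86.0923, (K−S)⁺=38.0877, hold=37.7895 ⇒ V=38.0877 exercise | (k=7,j=2): S=95.9694, (K−S)⁺=28.2106, hold=27.9124 ⇒ V=28.2106 exercise | (k=7,j=3): S=106.9798, (K−S)⁺=17.2002, hold=16.9020 ⇒ V=17.2002 exercise | (k=7,j=4): S=119.2534, (K−S)⁺=4.9266, hold=6.7308 ⇒ V=6.7308 continue | (k=7,j=5): S=132.9351, (K−S)⁺=0.0000, hold=1.1840 ⇒ V=1.1840 continue | (k=7,j=6): S=148.1864, (K−S)⁺=0.0000, hold=0.0000 ⇒ V=0.0000 continue | (k=7,j=7): S=165.1875, (K−S)⁺=0.0000, hold=0.0000 ⇒ V=0.0000 continue  boundary S*=106.9798
step 6: (k=6,j=0): S=81.5417, (K−S)⁺=42.6383, hold=42.3401 ⇒ V=42.6383 exercise | (k=6,j=1): S=90.8968, (K−S)⁺=33.2832, hold=32.9850 ⇒ V=33.2832 exercise | (k=6,j=2): S=101.3252, (K−S)⁺=22.8548, hold=22.5566 ⇒ V=22.8548 exercise | (k=6,j=3): S=112.9500, (K−S)⁺=11.2300, hold=11.8472 ⇒ V=11.8472 continue | (k=6,j=4): S=125.9085, (K−S)⁺=0.0000, hold=3.9004 ⇒ V=3.9004 continue | (k=6,j=5): S=140.3537, (K−S)⁺=0.0000, hold=0.5805 ⇒ V=0.5805 continue | (k=6,j=6): S=156.4562, (K−S)⁺=0.0000, hold=0.0000 ⇒ V=0.0000 continue  boundary S*=101.3252
step 5: (k=5,j=0): S=86.0923, (K−S)⁺=38.0877, hold=37.7895 ⇒ V=38.0877 exercise | (k=5,j=1): S=95.9694, (K−S)⁺=28.2106, hold=27.9124 ⇒ V=28.2106 exercise | (k=5,j=2): S=106.9798, (K−S)⁺=17.2002, hold=17.2151 ⇒ V=17.2151 continue | (k=5,j=3): S=119.2534, (K−S)⁺=4.9266, hold=7.7869 ⇒ V=7.7869 continue | (k=5,j=4): S=132.9351, (K−S)⁺=0.0000, hold=2.2067 ⇒ V=2.2067 continue | (k=5,j=5): S=148.1864, (K−S)⁺=0.0000, hold=0.2846 ⇒ V=0.2846 continue  boundary S*=95.9694
step 4: (k=4,j=0): S=90.8968, (K−S)⁺=33.2832, hold=32.9850 ⇒ V=33.2832 exercise | (k=4,j=1): S=101.3252, (K−S)⁺=22.8548, hold=22.5642 ⇒ V=22.8548 exercise | (k=4,j=2): S=112.9500, (K−S)⁺=11.2300, hold=12.3903 ⇒ V=12.3903 continue | (k=4,j=3): S=125.9085, (K−S)⁺=0.0000, hold=4.9370 ⇒ V=4.9370 continue | (k=4,j=4): S=140.3537, (K−S)⁺=0.0000, hold=1.2262 ⇒ V=1.2262 continue  boundary S*=101.3252
step 3: (k=3,j=0): S=95.9694, (K−S)⁺=28.2106, hold=27.9124 ⇒ V=28.2106 exercise | (k=3,j=1): S=106.9798, (K−S)⁺=17.2002, hold=17.4907 ⇒ V=17.4907 continue | (k=3,j=2): S=119.2534, (K−S)⁺=4.9266, hold=8.5791 ⇒ V=8.5791 continue | (k=3,j=3): S=132.9351, (K−S)⁺=0.0000, hold=3.0424 ⇒ V=3.0424 continue  boundary S*=95.9694
step 2: (k=2,j=0): S=101.3252, (K−S)⁺=22.8548, hold=22.7040 ⇒ V=22.8548 exercise | (k=2,j=1): S=112.9500, (K−S)⁺=11.2300, hold=12.9273 ⇒ V=12.9273 continue | (k=2,j=2): S=125.9085, (K−S)⁺=0.0000, hold=5.7494 ⇒ V=5.7494 continue  boundary S*=101.3252
step 1: (k=1,j=0): S=106.9798, (K−S)⁺=17.2002, hold=17.7631 ⇒ V=17.7631 continue | (k=1,j=1): S=119.2534, (K−S)⁺=4.9266, hold=9.2545 ⇒ V=9.2545 continue  boundary S*=-
step 0: (k=0,j=0): S=112.9500, (K−S)⁺=11.2300, hold=13.4036 ⇒ V=13.4036 continue  boundary S*=-

price = 13.4036
boundary = - - 101.3252 95.9694 101.3252 95.9694 101.3252 106.9798 112.9500
tree:
13.4036
17.7631 9.2545
22.8548 12.9273 5.7494
28.2106 17.4907 8.5791 3.0424
33.2832 22.8548 12.3903 4.9370 1.2262
38.0877 28.2106 17.2151 7.7869 2.2067 0.2846
42.6383 33.2832 22.8548 11.8472 3.9004 0.5805 0.0000
46.9484 38.0877 28.2106 17.2002 6.7308 1.1840 0.0000 0.0000
51.0306 42.6383 33.2832 22.8548 11.2300 2.4152 0.0000 0.0000 0.0000
54.8971 46.9484 38.0877 28.2106 17.2002 4.9266 0.0000 0.0000 0.0000 0.0000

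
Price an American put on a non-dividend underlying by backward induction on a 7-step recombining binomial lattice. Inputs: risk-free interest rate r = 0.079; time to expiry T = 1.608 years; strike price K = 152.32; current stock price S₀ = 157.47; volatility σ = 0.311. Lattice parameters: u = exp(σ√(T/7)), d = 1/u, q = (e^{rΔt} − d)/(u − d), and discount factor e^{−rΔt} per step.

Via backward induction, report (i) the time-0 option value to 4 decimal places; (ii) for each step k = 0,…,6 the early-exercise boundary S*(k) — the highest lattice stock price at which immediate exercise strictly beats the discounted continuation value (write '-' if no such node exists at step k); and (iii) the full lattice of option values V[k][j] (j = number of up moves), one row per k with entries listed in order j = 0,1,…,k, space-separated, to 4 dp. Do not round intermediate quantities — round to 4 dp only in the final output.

Δt=0.22971  u=1.16074  d=0.86152  q=0.52401  discount=0.98202
step 7 (expiry): payoffs max(K−S,0) = 96.8506 77.5852 51.6284 16.6565 0.0000 0.0000 0.0000 0.0000
step 6: (k=6,j=0): S=64.3855, (K−S)⁺=87.9345, hold=85.1952 ⇒ V=87.9345 exercise | (k=6,j=1): S=86.7477, (K−S)⁺=65.5723, hold=62.8330 ⇒ V=65.5723 exercise | (k=6,j=2): S=116.8767, (K−S)⁺=35.4433, hold=32.7040 ⇒ V=35.4433 exercise | (k=6,j=3): S=157.4700, (K−S)⁺=0.0000, hold=7.7858 ⇒ V=7.7858 continue | (k=6,j=4): S=212.1620, (K−S)⁺=0.0000, hold=0.0000 ⇒ V=0.0000 continue | (k=6,j=5): S=285.8496, (K−S)⁺=0.0000, hold=0.0000 ⇒ V=0.0000 continue | (k=6,j=6): S=385.1301, (K−S)⁺=0.0000, hold=0.0000 ⇒ V=0.0000 continue  boundary S*=116.8767
step 5: (k=5,j=0): S=74.7348, (K−S)⁺=77.5852, hold=74.8459 ⇒ V=77.5852 exercise | (k=5,j=1): S=100.6916, (K−S)⁺=51.6284, hold=48.8892 ⇒ V=51.6284 exercise | (k=5,j=2): S=135.6635, (K−S)⁺=16.6565, hold=20.5738 ⇒ V=20.5738 continue | (k=5,j=3): S=182.7817, (K−S)⁺=0.0000, hold=3.6393 ⇒ V=3.6393 continue | (k=5,j=4): S=246.2650, (K−S)⁺=0.0000, hold=0.0000 ⇒ V=0.0000 continue | (k=5,j=5): S=331.7970, (K−S)⁺=0.0000, hold=0.0000 ⇒ V=0.0000 continue  boundary S*=100.6916
step 4: (k=4,j=0): S=86.7477, (K−S)⁺=65.5723, hold=62.8330 ⇒ V=65.5723 exercise | (k=4,j=1): S=116.8767, (K−S)⁺=35.4433, hold=34.7198 ⇒ V=35.4433 exercise | (k=4,j=2): S=157.4700, (K−S)⁺=0.0000, hold=11.4896 ⇒ V=11.4896 continue | (k=4,j=3): S=212.1620, (K−S)⁺=0.0000, hold=1.7011 ⇒ V=1.7011 continue | (k=4,j=4): S=285.8496, (K−S)⁺=0.0000, hold=0.0000 ⇒ V=0.0000 continue  boundary S*=116.8767
step 3: (k=3,j=0): S=100.6916, (K−S)⁺=51.6284, hold=48.8892 ⇒ V=51.6284 exercise | (k=3,j=1): S=135.6635, (K−S)⁺=16.6565, hold=22.4797 ⇒ V=22.4797 continue | (k=3,j=2): S=182.7817, (K−S)⁺=0.0000, hold=6.2460 ⇒ V=6.2460 continue | (k=3,j=3): S=246.2650, (K−S)⁺=0.0000, hold=0.7952 ⇒ V=0.7952 continue  boundary S*=100.6916
step 2: (k=2,j=0): S=116.8767, (K−S)⁺=35.4433, hold=35.7005 ⇒ V=35.7005 continue | (k=2,j=1): S=157.4700, (K−S)⁺=0.0000, hold=13.7219 ⇒ V=13.7219 continue | (k=2,j=2): S=212.1620, (K−S)⁺=0.0000, hold=3.3288 ⇒ V=3.3288 continue  boundary S*=-
step 1: (k=1,j=0): S=135.6635, (K−S)⁺=16.6565, hold=23.7486 ⇒ V=23.7486 continue | (k=1,j=1): S=182.7817, (K−S)⁺=0.0000, hold=8.1270 ⇒ V=8.1270 continue  boundary S*=-
step 0: (k=0,j=0): S=157.4700, (K−S)⁺=0.0000, hold=15.2829 ⇒ V=15.2829 continue  boundary S*=-

price = 15.2829
boundary = - - - 100.6916 116.8767 100.6916 116.8767
tree:
15.2829
23.7486 8.1270
35.7005 13.7219 3.3288
51.6284 22.4797 6.2460 0.7952
65.5723 35.4433 11.4896 1.7011 0.0000
77.5852 51.6284 20.5738 3.6393 0.0000 0.0000
87.9345 65.5723 35.4433 7.7858 0.0000 0.0000 0.0000
96.8506 77.5852 51.6284 16.6565 0.0000 0.0000 0.0000 0.0000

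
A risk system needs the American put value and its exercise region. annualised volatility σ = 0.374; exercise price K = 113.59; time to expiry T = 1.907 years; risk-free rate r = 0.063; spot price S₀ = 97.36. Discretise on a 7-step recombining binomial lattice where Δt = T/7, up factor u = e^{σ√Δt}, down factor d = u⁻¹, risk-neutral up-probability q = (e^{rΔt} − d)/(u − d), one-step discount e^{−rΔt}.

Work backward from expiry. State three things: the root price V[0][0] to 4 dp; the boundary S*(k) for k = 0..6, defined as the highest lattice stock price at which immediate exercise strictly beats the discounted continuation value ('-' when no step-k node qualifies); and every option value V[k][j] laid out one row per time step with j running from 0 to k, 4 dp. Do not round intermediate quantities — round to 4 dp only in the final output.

Δt=0.27243  u=1.21556  d=0.82266  q=0.49541  discount=0.98298
step 7 (expiry): payoffs max(K−S,0) = 88.7623 76.9048 59.3840 33.4955 0.0000 0.0000 0.0000 0.0000
step 6: (k=6,j=0): S=30.1796, (K−S)⁺=83.4104, hold=81.4775 ⇒ V=83.4104 exercise | (k=6,j=1): S=44.5933, (K−S)⁺=68.9967, hold=67.0638 ⇒ V=68.9967 exercise | (k=6,j=2): S=65.8908, (K−S)⁺=47.6992, hold=45.7663 ⇒ V=47.6992 exercise | (k=6,j=3): S=97.3600, (K−S)⁺=16.2300, hold=16.6138 ⇒ V=16.6138 continue | (k=6,j=4): S=143.8587, (K−S)⁺=0.0000, hold=0.0000 ⇒ V=0.0000 continue | (k=6,j=5): S=212.5650, (K−S)⁺=0.0000, hold=0.0000 ⇒ V=0.0000 continue | (k=6,j=6): S=314.0852, (K−S)⁺=0.0000, hold=0.0000 ⇒ V=0.0000 continue  boundary S*=65.8908
step 5: (k=5,j=0): S=36.6852, (K−S)⁺=76.9048, hold=74.9718 ⇒ V=76.9048 exercise | (k=5,j=1): S=54.2060, (K−S)⁺=59.3840, hold=57.4511 ⇒ V=59.3840 exercise | (k=5,j=2): S=80.0945, (K−S)⁺=33.4955, hold=31.7495 ⇒ V=33.4955 exercise | (k=5,j=3): S=118.3473, (K−S)⁺=0.0000, hold=8.2405 ⇒ V=8.2405 continue | (k=5,j=4): S=174.8695, (K−S)⁺=0.0000, hold=0.0000 ⇒ V=0.0000 continue | (k=5,j=5): S=258.3864, (K−S)⁺=0.0000, hold=0.0000 ⇒ V=0.0000 continue  boundary S*=80.0945
step 4: (k=4,j=0): S=44.5933, (K−S)⁺=68.9967, hold=67.0638 ⇒ V=68.9967 exercise | (k=4,j=1): S=65.8908, (K−S)⁺=47.6992, hold=45.7663 ⇒ V=47.6992 exercise | (k=4,j=2): S=97.3600, (K−S)⁺=16.2300, hold=20.6268 ⇒ V=20.6268 continue | (k=4,j=3): S=143.8587, (K−S)⁺=0.0000, hold=4.0873 ⇒ V=4.0873 continue | (k=4,j=4): S=212.5650, (K−S)⁺=0.0000, hold=0.0000 ⇒ V=0.0000 continue  boundary S*=65.8908
step 3: (k=3,j=0): S=54.2060, (K−S)⁺=59.3840, hold=57.4511 ⇒ V=59.3840 exercise | (k=3,j=1): S=80.0945, (K−S)⁺=33.4955, hold=33.7037 ⇒ V=33.7037 continue | (k=3,j=2): S=118.3473, (K−S)⁺=0.0000, hold=12.2213 ⇒ V=12.2213 continue | (k=3,j=3): S=174.8695, (K−S)⁺=0.0000, hold=2.0273 ⇒ V=2.0273 continue  boundary S*=54.2060
step 2: (k=2,j=0): S=65.8908, (K−S)⁺=47.6992, hold=45.8677 ⇒ V=47.6992 exercise | (k=2,j=1): S=97.3600, (K−S)⁺=16.2300, hold=22.6687 ⇒ V=22.6687 continue | (k=2,j=2): S=143.8587, (K−S)⁺=0.0000, hold=7.0491 ⇒ V=7.0491 continue  boundary S*=65.8908
step 1: (k=1,j=0): S=80.0945, (K−S)⁺=33.4955, hold=34.6981 ⇒ V=34.6981 continue | (k=1,j=1): S=118.3473, (K−S)⁺=0.0000, hold=14.6765 ⇒ V=14.6765 continue  boundary S*=-
step 0: (k=0,j=0): S=97.3600, (K−S)⁺=16.2300, hold=24.3575 ⇒ V=24.3575 continue  boundary S*=-

price = 24.3575
boundary = - - 65.8908 54.2060 65.8908 80.0945 65.8908
tree:
24.3575
34.6981 14.6765
47.6992 22.6687 7.0491
59.3840 33.7037 12.2213 2.0273
68.9967 47.6992 20.6268 4.0873 0.0000
76.9048 59.3840 33.4955 8.2405 0.0000 0.0000
83.4104 68.9967 47.6992 16.6138 0.0000 0.0000 0.0000
88.7623 76.9048 59.3840 33.4955 0.0000 0.0000 0.0000 0.0000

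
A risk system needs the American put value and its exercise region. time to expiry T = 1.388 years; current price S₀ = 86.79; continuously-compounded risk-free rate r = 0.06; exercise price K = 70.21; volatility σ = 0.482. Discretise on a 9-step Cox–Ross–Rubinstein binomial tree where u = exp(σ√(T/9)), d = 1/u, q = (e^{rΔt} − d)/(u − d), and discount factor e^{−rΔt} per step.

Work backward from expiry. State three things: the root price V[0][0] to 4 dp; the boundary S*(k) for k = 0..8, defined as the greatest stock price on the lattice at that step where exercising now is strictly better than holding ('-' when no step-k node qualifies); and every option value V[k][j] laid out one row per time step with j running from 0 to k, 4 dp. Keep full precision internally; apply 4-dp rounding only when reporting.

Δt=0.15422  u=1.20839  d=0.82755  q=0.47723  discount=0.99079
step 9 (expiry): payoffs max(K−S,0) = 54.4116 47.1411 36.5249 21.0229 0.0000 0.0000 0.0000 0.0000 0.0000 0.0000
step 8: (k=8,j=0): S=19.0906, (K−S)⁺=51.1194, hold=50.4727 ⇒ V=51.1194 exercise | (k=8,j=1): S=27.8761, (K−S)⁺=42.3339, hold=41.6872 ⇒ V=42.3339 exercise | (k=8,j=2): S=40.7047, (K−S)⁺=29.5053, hold=28.8586 ⇒ V=29.5053 exercise | (k=8,j=3): S=59.4370, (K−S)⁺=10.7730, hold=10.8890 ⇒ V=10.8890 continue | (k=8,j=4): S=86.7900, (K−S)⁺=0.0000, hold=0.0000 ⇒ V=0.0000 continue | (k=8,j=5): S=126.7308, (K−S)⁺=0.0000, hold=0.0000 ⇒ V=0.0000 continue | (k=8,j=6): S=185.0524, (K−S)⁺=0.0000, hold=0.0000 ⇒ V=0.0000 continue | (k=8,j=7): S=270.2136, (K−S)⁺=0.0000, hold=0.0000 ⇒ V=0.0000 continue | (k=8,j=8): S=394.5660, (K−S)⁺=0.0000, hold=0.0000 ⇒ V=0.0000 continue  boundary S*=40.7047
step 7: (k=7,j=0): S=23.0689, (K−S)⁺=47.1411, hold=46.4945 ⇒ V=47.1411 exercise | (k=7,j=1): S=33.6851, (K−S)⁺=36.5249, hold=35.8782 ⇒ V=36.5249 exercise | (k=7,j=2): S=49.1871, (K−S)⁺=21.0229, hold=20.4311 ⇒ V=21.0229 exercise | (k=7,j=3): S=71.8230, (K−S)⁺=0.0000, hold=5.6400 ⇒ V=5.6400 continue | (k=7,j=4): S=104.8760, (K−S)⁺=0.0000, hold=0.0000 ⇒ V=0.0000 continue | (k=7,j=5): S=153.1399, (K−S)⁺=0.0000, hold=0.0000 ⇒ V=0.0000 continue | (k=7,j=6): S=223.6150, (K−S)⁺=0.0000, hold=0.0000 ⇒ V=0.0000 continue | (k=7,j=7): S=326.5227, (K−S)⁺=0.0000, hold=0.0000 ⇒ V=0.0000 continue  boundary S*=49.1871
step 6: (k=6,j=0): S=27.8761, (K−S)⁺=42.3339, hold=41.6872 ⇒ V=42.3339 exercise | (k=6,j=1): S=40.7047, (K−S)⁺=29.5053, hold=28.8586 ⇒ V=29.5053 exercise | (k=6,j=2): S=59.4370, (K−S)⁺=10.7730, hold=13.5557 ⇒ V=13.5557 continue | (k=6,j=3): S=86.7900, (K−S)⁺=0.0000, hold=2.9213 ⇒ V=2.9213 continue | (k=6,j=4): S=126.7308, (K−S)⁺=0.0000, hold=0.0000 ⇒ V=0.0000 continue | (k=6,j=5): S=185.0524, (K−S)⁺=0.0000, hold=0.0000 ⇒ V=0.0000 continue | (k=6,j=6): S=270.2136, (K−S)⁺=0.0000, hold=0.0000 ⇒ V=0.0000 continue  boundary S*=40.7047
step 5: (k=5,j=0): S=33.6851, (K−S)⁺=36.5249, hold=35.8782 ⇒ V=36.5249 exercise | (k=5,j=1): S=49.1871, (K−S)⁺=21.0229, hold=21.6920 ⇒ V=21.6920 continue | (k=5,j=2): S=71.8230, (K−S)⁺=0.0000, hold=8.4025 ⇒ V=8.4025 continue | (k=5,j=3): S=104.8760, (K−S)⁺=0.0000, hold=1.5131 ⇒ V=1.5131 continue | (k=5,j=4): S=153.1399, (K−S)⁺=0.0000, hold=0.0000 ⇒ V=0.0000 continue | (k=5,j=5): S=223.6150, (K−S)⁺=0.0000, hold=0.0000 ⇒ V=0.0000 continue  boundary S*=33.6851
step 4: (k=4,j=0): S=40.7047, (K−S)⁺=29.5053, hold=29.1750 ⇒ V=29.5053 exercise | (k=4,j=1): S=59.4370, (K−S)⁺=10.7730, hold=15.2085 ⇒ V=15.2085 continue | (k=4,j=2): S=86.7900, (K−S)⁺=0.0000, hold=5.0676 ⇒ V=5.0676 continue | (k=4,j=3): S=126.7308, (K−S)⁺=0.0000, hold=0.7837 ⇒ V=0.7837 continue | (k=4,j=4): S=185.0524, (K−S)⁺=0.0000, hold=0.0000 ⇒ V=0.0000 continue  boundary S*=40.7047
step 3: (k=3,j=0): S=49.1871, (K−S)⁺=21.0229, hold=22.4735 ⇒ V=22.4735 continue | (k=3,j=1): S=71.8230, (K−S)⁺=0.0000, hold=10.2735 ⇒ V=10.2735 continue | (k=3,j=2): S=104.8760, (K−S)⁺=0.0000, hold=2.9954 ⇒ V=2.9954 continue | (k=3,j=3): S=153.1399, (K−S)⁺=0.0000, hold=0.4059 ⇒ V=0.4059 continue  boundary S*=-
step 2: (k=2,j=0): S=59.4370, (K−S)⁺=10.7730, hold=16.4979 ⇒ V=16.4979 continue | (k=2,j=1): S=86.7900, (K−S)⁺=0.0000, hold=6.7375 ⇒ V=6.7375 continue | (k=2,j=2): S=126.7308, (K−S)⁺=0.0000, hold=1.7434 ⇒ V=1.7434 continue  boundary S*=-
step 1: (k=1,j=0): S=71.8230, (K−S)⁺=0.0000, hold=11.7309 ⇒ V=11.7309 continue | (k=1,j=1): S=104.8760, (K−S)⁺=0.0000, hold=4.3141 ⇒ V=4.3141 continue  boundary S*=-
step 0: (k=0,j=0): S=86.7900, (K−S)⁺=0.0000, hold=8.1159 ⇒ V=8.1159 continue  boundary S*=-

price = 8.1159
boundary = - - - - 40.7047 33.6851 40.7047 49.1871 40.7047
tree:
8.1159
11.7309 4.3141
16.4979 6.7375 1.7434
22.4735 10.2735 2.9954 0.4059
29.5053 15.2085 5.0676 0.7837 0.0000
36.5249 21.6920 8.4025 1.5131 0.0000 0.0000
42.3339 29.5053 13.5557 2.9213 0.0000 0.0000 0.0000
47.1411 36.5249 21.0229 5.6400 0.0000 0.0000 0.0000 0.0000
51.1194 42.3339 29.5053 10.8890 0.0000 0.0000 0.0000 0.0000 0.0000
54.4116 47.1411 36.5249 21.0229 0.0000 0.0000 0.0000 0.0000 0.0000 0.0000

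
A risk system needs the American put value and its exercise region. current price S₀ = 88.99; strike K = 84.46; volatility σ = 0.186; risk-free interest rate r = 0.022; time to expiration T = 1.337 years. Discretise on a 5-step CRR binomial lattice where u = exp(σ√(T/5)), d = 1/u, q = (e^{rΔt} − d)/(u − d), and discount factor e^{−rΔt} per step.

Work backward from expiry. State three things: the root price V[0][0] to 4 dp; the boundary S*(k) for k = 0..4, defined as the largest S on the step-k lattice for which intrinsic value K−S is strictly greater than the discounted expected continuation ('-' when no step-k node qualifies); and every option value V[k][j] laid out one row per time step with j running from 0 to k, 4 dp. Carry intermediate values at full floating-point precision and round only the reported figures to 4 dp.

price = 4.7188
boundary = - - - 66.6849 73.4173
tree:
4.7188
7.6174 1.9506
11.8984 3.5367 0.4285
17.7751 6.3134 0.8735 0.0000
23.8902 11.0427 1.7808 0.0000 0.0000
29.4445 17.7751 3.6305 0.0000 0.0000 0.0000

Δt=0.26740, u=1.10096, d=0.90830, q=0.50660, disc=e^(-rΔt)=0.99413
k=5 terminal: V=max(K-S,0) → 29.4445 17.7751 3.6305 0.0000 0.0000 0.0000
k=4: j=0 S=60.5698 intr=23.8902 cont=23.3948 V=23.8902[EX]; j=1 S=73.4173 intr=11.0427 cont=10.5473 V=11.0427[EX]; j=2 S=88.9900 intr=0.0000 cont=1.7808 V=1.7808[hold]; j=3 S=107.8658 intr=0.0000 cont=0.0000 V=0.0000[hold]; j=4 S=130.7454 intr=0.0000 cont=0.0000 V=0.0000[hold]  S*(4)=73.4173
k=3: j=0 S=66.6849 intr=17.7751 cont=17.2797 V=17.7751[EX]; j=1 S=80.8295 intr=3.6305 cont=6.3134 V=6.3134[hold]; j=2 S=97.9744 intr=0.0000 cont=0.8735 V=0.8735[hold]; j=3 S=118.7559 intr=0.0000 cont=0.0000 V=0.0000[hold]  S*(3)=66.6849
k=2: j=0 S=73.4173 intr=11.0427 cont=11.8984 V=11.8984[hold]; j=1 S=88.9900 intr=0.0000 cont=3.5367 V=3.5367[hold]; j=2 S=107.8658 intr=0.0000 cont=0.4285 V=0.4285[hold]  S*(2)=-
k=1: j=0 S=80.8295 intr=3.6305 cont=7.6174 V=7.6174[hold]; j=1 S=97.9744 intr=0.0000 cont=1.9506 V=1.9506[hold]  S*(1)=-
k=0: j=0 S=88.9900 intr=0.0000 cont=4.7188 V=4.7188[hold]  S*(0)=-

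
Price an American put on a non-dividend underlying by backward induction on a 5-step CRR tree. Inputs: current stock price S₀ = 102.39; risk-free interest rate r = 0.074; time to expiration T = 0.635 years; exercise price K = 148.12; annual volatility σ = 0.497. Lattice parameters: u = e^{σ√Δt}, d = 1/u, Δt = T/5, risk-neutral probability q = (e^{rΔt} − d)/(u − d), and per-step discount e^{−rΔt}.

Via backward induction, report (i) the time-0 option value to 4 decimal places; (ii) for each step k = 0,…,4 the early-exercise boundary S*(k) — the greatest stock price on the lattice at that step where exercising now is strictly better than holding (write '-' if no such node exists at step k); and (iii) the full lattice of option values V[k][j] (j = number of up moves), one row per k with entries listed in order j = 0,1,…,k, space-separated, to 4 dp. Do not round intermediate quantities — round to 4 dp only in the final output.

Δt=0.12700, u=1.19377, d=0.83768, q=0.48235, disc=e^(-rΔt)=0.99065
k=5 terminal: V=max(K-S,0) → 105.8867 87.9340 62.3497 25.8899 0.0000 0.0000
k=4: j=0 S=50.4168 intr=97.7032 cont=96.3177 V=97.7032[EX]; j=1 S=71.8483 intr=76.2717 cont=74.8862 V=76.2717[EX]; j=2 S=102.3900 intr=45.7300 cont=44.3445 V=45.7300[EX]; j=3 S=145.9146 intr=2.2054 cont=13.2765 V=13.2765[hold]; j=4 S=207.9409 intr=0.0000 cont=0.0000 V=0.0000[hold]  S*(4)=102.3900
k=3: j=0 S=60.1860 intr=87.9340 cont=86.5484 V=87.9340[EX]; j=1 S=85.7703 intr=62.3497 cont=60.9642 V=62.3497[EX]; j=2 S=122.2301 intr=25.8899 cont=29.7946 V=29.7946[hold]; j=3 S=174.1884 intr=0.0000 cont=6.8082 V=6.8082[hold]  S*(3)=85.7703
k=2: j=0 S=71.8483 intr=76.2717 cont=74.8862 V=76.2717[EX]; j=1 S=102.3900 intr=45.7300 cont=46.2103 V=46.2103[hold]; j=2 S=145.9146 intr=2.2054 cont=18.5321 V=18.5321[hold]  S*(2)=71.8483
k=1: j=0 S=85.7703 intr=62.3497 cont=61.1937 V=62.3497[EX]; j=1 S=122.2301 intr=25.8899 cont=32.5523 V=32.5523[hold]  S*(1)=85.7703
k=0: j=0 S=102.3900 intr=45.7300 cont=47.5280 V=47.5280[hold]  S*(0)=-

price = 47.5280
boundary = - 85.7703 71.8483 85.7703 102.3900
tree:
47.5280
62.3497 32.5523
76.2717 46.2103 18.5321
87.9340 62.3497 29.7946 6.8082
97.7032 76.2717 45.7300 13.2765 0.0000
105.8867 87.9340 62.3497 25.8899 0.0000 0.0000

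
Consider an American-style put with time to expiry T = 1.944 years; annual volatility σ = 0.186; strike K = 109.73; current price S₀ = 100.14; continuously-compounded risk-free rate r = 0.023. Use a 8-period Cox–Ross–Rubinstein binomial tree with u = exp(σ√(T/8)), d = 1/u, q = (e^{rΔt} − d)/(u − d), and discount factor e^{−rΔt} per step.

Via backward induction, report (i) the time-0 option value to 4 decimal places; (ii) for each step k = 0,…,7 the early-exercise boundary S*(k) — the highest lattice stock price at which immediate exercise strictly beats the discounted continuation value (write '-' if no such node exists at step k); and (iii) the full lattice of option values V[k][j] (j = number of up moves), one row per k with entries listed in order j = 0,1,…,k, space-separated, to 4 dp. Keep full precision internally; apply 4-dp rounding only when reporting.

Δt=0.24300  u=1.09602  d=0.91239  q=0.50761  discount=0.99443
step 8 (expiry): payoffs max(K−S,0) = 61.6407 51.9619 40.3350 26.3681 9.5900 0.0000 0.0000 0.0000 0.0000
step 7: (k=7,j=0): S=52.7070, (K−S)⁺=57.0230, hold=56.4114 ⇒ V=57.0230 exercise | (k=7,j=1): S=63.3152, (K−S)⁺=46.4148, hold=45.8032 ⇒ V=46.4148 exercise | (k=7,j=2): S=76.0585, (K−S)⁺=33.6715, hold=33.0599 ⇒ V=33.6715 exercise | (k=7,j=3): S=91.3666, (K−S)⁺=18.3634, hold=17.7518 ⇒ V=18.3634 exercise | (k=7,j=4): S=109.7558, (K−S)⁺=0.0000, hold=4.6957 ⇒ V=4.6957 continue | (k=7,j=5): S=131.8461, (K−S)⁺=0.0000, hold=0.0000 ⇒ V=0.0000 continue | (k=7,j=6): S=158.3825, (K−S)⁺=0.0000, hold=0.0000 ⇒ V=0.0000 continue | (k=7,j=7): S=190.2598, (K−S)⁺=0.0000, hold=0.0000 ⇒ V=0.0000 continue  boundary S*=91.3666
step 6: (k=6,j=0): S=57.7681, (K−S)⁺=51.9619, hold=51.3503 ⇒ V=51.9619 exercise | (k=6,j=1): S=69.3950, (K−S)⁺=40.3350, hold=39.7235 ⇒ V=40.3350 exercise | (k=6,j=2): S=83.3619, (K−S)⁺=26.3681, hold=25.7565 ⇒ V=26.3681 exercise | (k=6,j=3): S=100.1400, (K−S)⁺=9.5900, hold=11.3618 ⇒ V=11.3618 continue | (k=6,j=4): S=120.2950, (K−S)⁺=0.0000, hold=2.2992 ⇒ V=2.2992 continue | (k=6,j=5): S=144.5065, (K−S)⁺=0.0000, hold=0.0000 ⇒ V=0.0000 continue | (k=6,j=6): S=173.5910, (K−S)⁺=0.0000, hold=0.0000 ⇒ V=0.0000 continue  boundary S*=83.3619
step 5: (k=5,j=0): S=63.3152, (K−S)⁺=46.4148, hold=45.8032 ⇒ V=46.4148 exercise | (k=5,j=1): S=76.0585, (K−S)⁺=33.6715, hold=33.0599 ⇒ V=33.6715 exercise | (k=5,j=2): S=91.3666, (K−S)⁺=18.3634, hold=18.6461 ⇒ V=18.6461 continue | (k=5,j=3): S=109.7558, (K−S)⁺=0.0000, hold=6.7238 ⇒ V=6.7238 continue | (k=5,j=4): S=131.8461, (K−S)⁺=0.0000, hold=1.1258 ⇒ V=1.1258 continue | (k=5,j=5): S=158.3825, (K−S)⁺=0.0000, hold=0.0000 ⇒ V=0.0000 continue  boundary S*=76.0585
step 4: (k=4,j=0): S=69.3950, (K−S)⁺=40.3350, hold=39.7235 ⇒ V=40.3350 exercise | (k=4,j=1): S=83.3619, (K−S)⁺=26.3681, hold=25.8992 ⇒ V=26.3681 exercise | (k=4,j=2): S=100.1400, (K−S)⁺=9.5900, hold=12.5240 ⇒ V=12.5240 continue | (k=4,j=3): S=120.2950, (K−S)⁺=0.0000, hold=3.8605 ⇒ V=3.8605 continue | (k=4,j=4): S=144.5065, (K−S)⁺=0.0000, hold=0.5512 ⇒ V=0.5512 continue  boundary S*=83.3619
step 3: (k=3,j=0): S=76.0585, (K−S)⁺=33.6715, hold=33.0599 ⇒ V=33.6715 exercise | (k=3,j=1): S=91.3666, (K−S)⁺=18.3634, hold=19.2328 ⇒ V=19.2328 continue | (k=3,j=2): S=109.7558, (K−S)⁺=0.0000, hold=8.0810 ⇒ V=8.0810 continue | (k=3,j=3): S=131.8461, (K−S)⁺=0.0000, hold=2.1685 ⇒ V=2.1685 continue  boundary S*=76.0585
step 2: (k=2,j=0): S=83.3619, (K−S)⁺=26.3681, hold=26.1954 ⇒ V=26.3681 exercise | (k=2,j=1): S=100.1400, (K−S)⁺=9.5900, hold=13.4963 ⇒ V=13.4963 continue | (k=2,j=2): S=120.2950, (K−S)⁺=0.0000, hold=5.0514 ⇒ V=5.0514 continue  boundary S*=83.3619
step 1: (k=1,j=0): S=91.3666, (K−S)⁺=18.3634, hold=19.7237 ⇒ V=19.7237 continue | (k=1,j=1): S=109.7558, (K−S)⁺=0.0000, hold=9.1583 ⇒ V=9.1583 continue  boundary S*=-
step 0: (k=0,j=0): S=100.1400, (K−S)⁺=9.5900, hold=14.2805 ⇒ V=14.2805 continue  boundary S*=-

price = 14.2805
boundary = - - 83.3619 76.0585 83.3619 76.0585 83.3619 91.3666
tree:
14.2805
19.7237 9.1583
26.3681 13.4963 5.0514
33.6715 19.2328 8.0810 2.1685
40.3350 26.3681 12.5240 3.8605 0.5512
46.4148 33.6715 18.6461 6.7238 1.1258 0.0000
51.9619 40.3350 26.3681 11.3618 2.2992 0.0000 0.0000
57.0230 46.4148 33.6715 18.3634 4.6957 0.0000 0.0000 0.0000
61.6407 51.9619 40.3350 26.3681 9.5900 0.0000 0.0000 0.0000 0.0000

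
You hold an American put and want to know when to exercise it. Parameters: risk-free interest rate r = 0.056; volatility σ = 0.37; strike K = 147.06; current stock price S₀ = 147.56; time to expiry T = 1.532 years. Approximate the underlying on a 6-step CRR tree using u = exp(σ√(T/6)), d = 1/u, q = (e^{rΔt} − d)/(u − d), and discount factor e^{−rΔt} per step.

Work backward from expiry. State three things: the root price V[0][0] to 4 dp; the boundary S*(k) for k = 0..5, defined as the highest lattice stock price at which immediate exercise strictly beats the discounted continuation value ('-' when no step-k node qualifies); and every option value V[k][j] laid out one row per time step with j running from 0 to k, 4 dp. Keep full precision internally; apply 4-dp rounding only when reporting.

Δt=0.25533  u=1.20558  d=0.82947  q=0.49169  discount=0.98580
step 6 (expiry): payoffs max(K−S,0) = 98.9997 77.2077 45.5346 0.0000 0.0000 0.0000 0.0000
step 5: (k=5,j=0): S=57.9407, (K−S)⁺=89.1193, hold=87.0315 ⇒ V=89.1193 exercise | (k=5,j=1): S=84.2127, (K−S)⁺=62.8473, hold=60.7595 ⇒ V=62.8473 exercise | (k=5,j=2): S=122.3973, (K−S)⁺=24.6627, hold=22.8173 ⇒ V=24.6627 exercise | (k=5,j=3): S=177.8958, (K−S)⁺=0.0000, hold=0.0000 ⇒ V=0.0000 continue | (k=5,j=4): S=258.5589, (K−S)⁺=0.0000, hold=0.0000 ⇒ V=0.0000 continue | (k=5,j=5): S=375.7971, (K−S)⁺=0.0000, hold=0.0000 ⇒ V=0.0000 continue  boundary S*=122.3973
step 4: (k=4,j=0): S=69.8523, (K−S)⁺=77.2077, hold=75.1199 ⇒ V=77.2077 exercise | (k=4,j=1): S=101.5254, (K−S)⁺=45.5346, hold=43.4468 ⇒ V=45.5346 exercise | (k=4,j=2): S=147.5600, (K−S)⁺=0.0000, hold=12.3585 ⇒ V=12.3585 continue | (k=4,j=3): S=214.4680, (K−S)⁺=0.0000, hold=0.0000 ⇒ V=0.0000 continue | (k=4,j=4): S=311.7141, (K−S)⁺=0.0000, hold=0.0000 ⇒ V=0.0000 continue  boundary S*=101.5254
step 3: (k=3,j=0): S=84.2127, (K−S)⁺=62.8473, hold=60.7595 ⇒ V=62.8473 exercise | (k=3,j=1): S=122.3973, (K−S)⁺=24.6627, hold=28.8075 ⇒ V=28.8075 continue | (k=3,j=2): S=177.8958, (K−S)⁺=0.0000, hold=6.1928 ⇒ V=6.1928 continue | (k=3,j=3): S=258.5589, (K−S)⁺=0.0000, hold=0.0000 ⇒ V=0.0000 continue  boundary S*=84.2127
step 2: (k=2,j=0): S=101.5254, (K−S)⁺=45.5346, hold=45.4558 ⇒ V=45.5346 exercise | (k=2,j=1): S=147.5600, (K−S)⁺=0.0000, hold=17.4371 ⇒ V=17.4371 continue | (k=2,j=2): S=214.4680, (K−S)⁺=0.0000, hold=3.1032 ⇒ V=3.1032 continue  boundary S*=101.5254
step 1: (k=1,j=0): S=122.3973, (K−S)⁺=24.6627, hold=31.2691 ⇒ V=31.2691 continue | (k=1,j=1): S=177.8958, (K−S)⁺=0.0000, hold=10.2418 ⇒ V=10.2418 continue  boundary S*=-
step 0: (k=0,j=0): S=147.5600, (K−S)⁺=0.0000, hold=20.6332 ⇒ V=20.6332 continue  boundary S*=-

price = 20.6332
boundary = - - 101.5254 84.2127 101.5254 122.3973
tree:
20.6332
31.2691 10.2418
45.5346 17.4371 3.1032
62.8473 28.8075 6.1928 0.0000
77.2077 45.5346 12.3585 0.0000 0.0000
89.1193 62.8473 24.6627 0.0000 0.0000 0.0000
98.9997 77.2077 45.5346 0.0000 0.0000 0.0000 0.0000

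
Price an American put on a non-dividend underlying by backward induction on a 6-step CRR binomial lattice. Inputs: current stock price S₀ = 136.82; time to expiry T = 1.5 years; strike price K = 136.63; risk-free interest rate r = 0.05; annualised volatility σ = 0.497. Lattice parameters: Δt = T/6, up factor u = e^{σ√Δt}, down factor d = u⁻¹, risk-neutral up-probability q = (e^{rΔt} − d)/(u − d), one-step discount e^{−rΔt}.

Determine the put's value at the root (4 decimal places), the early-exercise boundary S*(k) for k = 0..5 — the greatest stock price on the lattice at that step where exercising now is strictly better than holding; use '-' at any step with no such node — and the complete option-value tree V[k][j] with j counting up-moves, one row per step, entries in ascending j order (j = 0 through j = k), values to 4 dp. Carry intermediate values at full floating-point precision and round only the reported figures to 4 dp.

price = 27.1925
boundary = - - - 64.9207 83.2349 106.7155
tree:
27.1925
39.1559 14.0688
54.2801 22.6949 4.4558
71.7093 35.5588 8.4058 0.0000
85.9938 53.3951 15.8574 0.0000 0.0000
97.1353 71.7093 29.9145 0.0000 0.0000 0.0000
105.8253 85.9938 53.3951 0.0000 0.0000 0.0000 0.0000

Δt=0.25000  u=1.28210  d=0.77997  q=0.46324  discount=0.98758
step 6 (expiry): payoffs max(K−S,0) = 105.8253 85.9938 53.3951 0.0000 0.0000 0.0000 0.0000
step 5: (k=5,j=0): S=39.4947, (K−S)⁺=97.1353, hold=95.4381 ⇒ V=97.1353 exercise | (k=5,j=1): S=64.9207, (K−S)⁺=71.7093, hold=70.0121 ⇒ V=71.7093 exercise | (k=5,j=2): S=106.7155, (K−S)⁺=29.9145, hold=28.3042 ⇒ V=29.9145 exercise | (k=5,j=3): S=175.4170, (K−S)⁺=0.0000, hold=0.0000 ⇒ V=0.0000 continue | (k=5,j=4): S=288.3475, (K−S)⁺=0.0000, hold=0.0000 ⇒ V=0.0000 continue | (k=5,j=5): S=473.9805, (K−S)⁺=0.0000, hold=0.0000 ⇒ V=0.0000 continue  boundary S*=106.7155
step 4: (k=4,j=0): S=50.6362, (K−S)⁺=85.9938, hold=84.2966 ⇒ V=85.9938 exercise | (k=4,j=1): S=83.2349, (K−S)⁺=53.3951, hold=51.6979 ⇒ V=53.3951 exercise | (k=4,j=2): S=136.8200, (K−S)⁺=0.0000, hold=15.8574 ⇒ V=15.8574 continue | (k=4,j=3): S=224.9023, (K−S)⁺=0.0000, hold=0.0000 ⇒ V=0.0000 continue | (k=4,j=4): S=369.6905, (K−S)⁺=0.0000, hold=0.0000 ⇒ V=0.0000 continue  boundary S*=83.2349
step 3: (k=3,j=0): S=64.9207, (K−S)⁺=71.7093, hold=70.0121 ⇒ V=71.7093 exercise | (k=3,j=1): S=106.7155, (K−S)⁺=29.9145, hold=35.5588 ⇒ V=35.5588 continue | (k=3,j=2): S=175.4170, (K−S)⁺=0.0000, hold=8.4058 ⇒ V=8.4058 continue | (k=3,j=3): S=288.3475, (K−S)⁺=0.0000, hold=0.0000 ⇒ V=0.0000 continue  boundary S*=64.9207
step 2: (k=2,j=0): S=83.2349, (K−S)⁺=53.3951, hold=54.2801 ⇒ V=54.2801 continue | (k=2,j=1): S=136.8200, (K−S)⁺=0.0000, hold=22.6949 ⇒ V=22.6949 continue | (k=2,j=2): S=224.9023, (K−S)⁺=0.0000, hold=4.4558 ⇒ V=4.4558 continue  boundary S*=-
step 1: (k=1,j=0): S=106.7155, (K−S)⁺=29.9145, hold=39.1559 ⇒ V=39.1559 continue | (k=1,j=1): S=175.4170, (K−S)⁺=0.0000, hold=14.0688 ⇒ V=14.0688 continue  boundary S*=-
step 0: (k=0,j=0): S=136.8200, (K−S)⁺=0.0000, hold=27.1925 ⇒ V=27.1925 continue  boundary S*=-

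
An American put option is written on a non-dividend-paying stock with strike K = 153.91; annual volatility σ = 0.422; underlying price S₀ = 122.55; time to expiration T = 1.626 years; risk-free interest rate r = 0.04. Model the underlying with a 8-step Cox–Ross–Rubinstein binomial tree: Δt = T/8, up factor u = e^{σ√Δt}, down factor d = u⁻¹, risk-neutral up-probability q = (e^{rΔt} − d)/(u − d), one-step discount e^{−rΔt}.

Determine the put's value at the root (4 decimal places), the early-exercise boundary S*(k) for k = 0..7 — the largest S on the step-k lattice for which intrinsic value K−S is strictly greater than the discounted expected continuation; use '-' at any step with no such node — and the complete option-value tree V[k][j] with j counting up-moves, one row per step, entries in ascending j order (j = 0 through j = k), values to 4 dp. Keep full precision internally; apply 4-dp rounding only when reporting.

price = 43.0692
boundary = - - 83.7651 69.2529 83.7651 69.2529 83.7651 101.3184
tree:
43.0692
55.8274 29.6478
70.1449 40.8949 17.6728
84.6571 54.5730 26.4148 8.2724
96.6551 70.1449 38.2262 13.7577 2.3255
106.5744 84.6571 53.1207 22.3498 4.4563 0.0000
114.7752 96.6551 70.1449 35.1367 8.5397 0.0000 0.0000
121.5553 106.5744 84.6571 52.5916 16.3648 0.0000 0.0000 0.0000
127.1607 114.7752 96.6551 70.1449 31.3600 0.0000 0.0000 0.0000 0.0000

Δt=0.20325, u=1.20955, d=0.82675, q=0.47390, disc=e^(-rΔt)=0.99190
k=8 terminal: V=max(K-S,0) → 127.1607 114.7752 96.6551 70.1449 31.3600 0.0000 0.0000 0.0000 0.0000
k=7: j=0 S=32.3547 intr=121.5553 cont=120.3091 V=121.5553[EX]; j=1 S=47.3356 intr=106.5744 cont=105.3282 V=106.5744[EX]; j=2 S=69.2529 intr=84.6571 cont=83.4109 V=84.6571[EX]; j=3 S=101.3184 intr=52.5916 cont=51.3454 V=52.5916[EX]; j=4 S=148.2308 intr=5.6792 cont=16.3648 V=16.3648[hold]; j=5 S=216.8646 intr=0.0000 cont=0.0000 V=0.0000[hold]; j=6 S=317.2772 intr=0.0000 cont=0.0000 V=0.0000[hold]; j=7 S=464.1828 intr=0.0000 cont=0.0000 V=0.0000[hold]  S*(7)=101.3184
k=6: j=0 S=39.1348 intr=114.7752 cont=113.5290 V=114.7752[EX]; j=1 S=57.2549 intr=96.6551 cont=95.4089 V=96.6551[EX]; j=2 S=83.7651 intr=70.1449 cont=68.8987 V=70.1449[EX]; j=3 S=122.5500 intr=31.3600 cont=35.1367 V=35.1367[hold]; j=4 S=179.2931 intr=0.0000 cont=8.5397 V=8.5397[hold]; j=5 S=262.3093 intr=0.0000 cont=0.0000 V=0.0000[hold]; j=6 S=383.7638 intr=0.0000 cont=0.0000 V=0.0000[hold]  S*(6)=83.7651
k=5: j=0 S=47.3356 intr=106.5744 cont=105.3282 V=106.5744[EX]; j=1 S=69.2529 intr=84.6571 cont=83.4109 V=84.6571[EX]; j=2 S=101.3184 intr=52.5916 cont=53.1207 V=53.1207[hold]; j=3 S=148.2308 intr=5.6792 cont=22.3498 V=22.3498[hold]; j=4 S=216.8646 intr=0.0000 cont=4.4563 V=4.4563[hold]; j=5 S=317.2772 intr=0.0000 cont=0.0000 V=0.0000[hold]  S*(5)=69.2529
k=4: j=0 S=57.2549 intr=96.6551 cont=95.4089 V=96.6551[EX]; j=1 S=83.7651 intr=70.1449 cont=69.1474 V=70.1449[EX]; j=2 S=122.5500 intr=31.3600 cont=38.2262 V=38.2262[hold]; j=3 S=179.2931 intr=0.0000 cont=13.7577 V=13.7577[hold]; j=4 S=262.3093 intr=0.0000 cont=2.3255 V=2.3255[hold]  S*(4)=83.7651
k=3: j=0 S=69.2529 intr=84.6571 cont=83.4109 V=84.6571[EX]; j=1 S=101.3184 intr=52.5916 cont=54.5730 V=54.5730[hold]; j=2 S=148.2308 intr=5.6792 cont=26.4148 V=26.4148[hold]; j=3 S=216.8646 intr=0.0000 cont=8.2724 V=8.2724[hold]  S*(3)=69.2529
k=2: j=0 S=83.7651 intr=70.1449 cont=69.8301 V=70.1449[EX]; j=1 S=122.5500 intr=31.3600 cont=40.8949 V=40.8949[hold]; j=2 S=179.2931 intr=0.0000 cont=17.6728 V=17.6728[hold]  S*(2)=83.7651
k=1: j=0 S=101.3184 intr=52.5916 cont=55.8274 V=55.8274[hold]; j=1 S=148.2308 intr=5.6792 cont=29.6478 V=29.6478[hold]  S*(1)=-
k=0: j=0 S=122.5500 intr=31.3600 cont=43.0692 V=43.0692[hold]  S*(0)=-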